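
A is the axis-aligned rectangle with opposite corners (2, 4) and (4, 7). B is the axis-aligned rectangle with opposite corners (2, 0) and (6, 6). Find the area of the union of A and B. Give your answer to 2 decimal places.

26.00

By inclusion–exclusion:
Individual areas: |A| = 6, |B| = 24.
|A∩B|: x∈[2,4], y∈[4,6] → 2·2 = 4.
|A ∪ B| = 30 − 4 = 26.00.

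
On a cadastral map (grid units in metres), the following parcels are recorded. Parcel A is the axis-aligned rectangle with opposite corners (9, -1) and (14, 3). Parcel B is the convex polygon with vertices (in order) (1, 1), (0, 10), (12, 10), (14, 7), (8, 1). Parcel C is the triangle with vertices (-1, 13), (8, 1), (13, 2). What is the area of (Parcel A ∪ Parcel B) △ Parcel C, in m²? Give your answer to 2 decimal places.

|Parcel A ∪ Parcel B| = 120.
|(Parcel A ∪ Parcel B) ∩ Parcel C| = 31.0914.
|(Parcel A ∪ Parcel B) △ Parcel C| = 120 + 34.5 − 62.1827 = 92.32.

92.32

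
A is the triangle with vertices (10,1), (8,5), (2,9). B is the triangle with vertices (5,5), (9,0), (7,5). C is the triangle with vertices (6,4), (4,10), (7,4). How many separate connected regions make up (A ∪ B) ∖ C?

(A ∪ B) ∖ C splits into 2 disjoint pieces (area 1.75, area 8.375).

2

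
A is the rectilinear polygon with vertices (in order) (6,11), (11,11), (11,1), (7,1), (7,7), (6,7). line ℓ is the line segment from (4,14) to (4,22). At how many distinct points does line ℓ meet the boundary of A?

0

The segment lies entirely outside A and never meets its boundary.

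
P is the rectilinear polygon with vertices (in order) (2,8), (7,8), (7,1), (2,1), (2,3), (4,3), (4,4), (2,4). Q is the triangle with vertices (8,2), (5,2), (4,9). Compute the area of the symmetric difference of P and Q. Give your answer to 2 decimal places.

|P| = 33, |Q| = 10.5, |P∩Q| = 9.4107.
|P △ Q| = |P| + |Q| − 2·|P∩Q| = 33 + 10.5 − 18.8214 = 24.68.

24.68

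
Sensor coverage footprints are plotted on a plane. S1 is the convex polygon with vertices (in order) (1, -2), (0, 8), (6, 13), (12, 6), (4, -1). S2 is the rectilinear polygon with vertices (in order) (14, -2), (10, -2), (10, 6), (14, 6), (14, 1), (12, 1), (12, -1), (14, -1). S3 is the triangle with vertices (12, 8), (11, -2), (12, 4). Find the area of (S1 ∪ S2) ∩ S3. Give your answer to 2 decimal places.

1.82

The region (S1 ∪ S2) ∩ S3 is the polygon with vertices (12,6), (12,4), (11,-2), (11.821,6.209).
By the shoelace formula its area is 1.82.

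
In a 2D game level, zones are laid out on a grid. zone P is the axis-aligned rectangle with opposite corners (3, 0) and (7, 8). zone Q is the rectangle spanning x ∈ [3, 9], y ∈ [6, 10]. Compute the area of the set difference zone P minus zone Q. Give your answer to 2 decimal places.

|zone P∩zone Q|: x∈[3,7], y∈[6,8] → 4·2 = 8.
|zone P| = 32.
|zone P ∖ zone Q| = |zone P| − |zone P∩zone Q| = 32 − 8 = 24.00.

24.00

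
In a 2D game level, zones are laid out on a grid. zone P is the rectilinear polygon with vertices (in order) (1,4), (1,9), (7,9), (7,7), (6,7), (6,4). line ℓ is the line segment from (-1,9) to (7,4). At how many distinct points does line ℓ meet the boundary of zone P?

The segment meets the boundary at (6,4.625), (1,7.75).

2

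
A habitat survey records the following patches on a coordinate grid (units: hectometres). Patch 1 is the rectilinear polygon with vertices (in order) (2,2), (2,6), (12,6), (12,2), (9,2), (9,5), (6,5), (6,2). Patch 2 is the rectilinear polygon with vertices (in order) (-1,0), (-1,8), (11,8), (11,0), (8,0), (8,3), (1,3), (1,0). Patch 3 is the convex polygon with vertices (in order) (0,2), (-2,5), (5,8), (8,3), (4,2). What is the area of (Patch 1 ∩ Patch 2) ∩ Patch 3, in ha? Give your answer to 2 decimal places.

The region (Patch 1 ∩ Patch 2) ∩ Patch 3 is the polygon with vertices (6.2,6), (6.8,5), (6,5), (6,3), (2,3), (2,6).
By the shoelace formula its area is 12.50.

12.50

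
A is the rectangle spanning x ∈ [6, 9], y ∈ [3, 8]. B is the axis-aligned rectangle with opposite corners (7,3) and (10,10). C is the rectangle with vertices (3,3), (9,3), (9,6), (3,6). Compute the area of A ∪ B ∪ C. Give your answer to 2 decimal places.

By inclusion–exclusion:
Individual areas: |A| = 15, |B| = 21, |C| = 18.
|A∩B|: x∈[7,9], y∈[3,8] → 2·5 = 10.
|A∩C|: x∈[6,9], y∈[3,6] → 3·3 = 9.
|B∩C|: x∈[7,9], y∈[3,6] → 2·3 = 6.
|A∩B∩C| = 6.
|A ∪ B ∪ C| = 54 − 25 + 6 = 35.00.

35.00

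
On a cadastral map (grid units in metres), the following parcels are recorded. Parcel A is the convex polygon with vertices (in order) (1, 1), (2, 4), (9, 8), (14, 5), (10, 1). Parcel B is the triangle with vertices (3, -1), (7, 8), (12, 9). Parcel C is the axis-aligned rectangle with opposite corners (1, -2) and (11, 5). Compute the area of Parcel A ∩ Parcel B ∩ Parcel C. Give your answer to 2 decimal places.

7.29

The intersection is the polygon with vertices (4.8,1), (3.889,1), (5.667,5), (8.4,5).
By the shoelace formula its area is 7.29.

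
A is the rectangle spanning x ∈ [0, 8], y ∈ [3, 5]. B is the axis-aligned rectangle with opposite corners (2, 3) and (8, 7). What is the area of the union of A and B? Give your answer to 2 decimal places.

28.00

By inclusion–exclusion:
Individual areas: |A| = 16, |B| = 24.
|A∩B|: x∈[2,8], y∈[3,5] → 6·2 = 12.
|A ∪ B| = 40 − 12 = 28.00.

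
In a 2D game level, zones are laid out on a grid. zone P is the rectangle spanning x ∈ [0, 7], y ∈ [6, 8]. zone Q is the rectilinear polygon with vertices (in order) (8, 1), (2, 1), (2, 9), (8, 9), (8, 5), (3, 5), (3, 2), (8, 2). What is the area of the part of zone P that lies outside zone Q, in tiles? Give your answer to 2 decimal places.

|zone P| = 14, |zone P∩zone Q| = 10.
|zone P ∖ zone Q| = |zone P| − |zone P∩zone Q| = 14 − 10 = 4.00.

4.00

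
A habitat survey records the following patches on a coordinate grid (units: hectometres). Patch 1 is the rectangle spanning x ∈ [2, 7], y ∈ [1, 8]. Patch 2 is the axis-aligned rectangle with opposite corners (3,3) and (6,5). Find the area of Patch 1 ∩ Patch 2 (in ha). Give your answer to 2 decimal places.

6.00

|Patch 1∩Patch 2|: x∈[3,6], y∈[3,5] → 3·2 = 6.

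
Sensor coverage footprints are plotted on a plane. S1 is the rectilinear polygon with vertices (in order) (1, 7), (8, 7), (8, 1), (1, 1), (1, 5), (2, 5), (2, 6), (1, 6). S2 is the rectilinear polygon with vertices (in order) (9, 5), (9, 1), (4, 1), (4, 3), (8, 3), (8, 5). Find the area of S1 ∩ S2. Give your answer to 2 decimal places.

8.00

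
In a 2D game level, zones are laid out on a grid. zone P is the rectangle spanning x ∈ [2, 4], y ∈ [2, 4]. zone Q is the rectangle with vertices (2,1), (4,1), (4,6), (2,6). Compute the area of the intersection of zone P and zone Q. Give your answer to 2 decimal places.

|zone P∩zone Q|: x∈[2,4], y∈[2,4] → 2·2 = 4.

4.00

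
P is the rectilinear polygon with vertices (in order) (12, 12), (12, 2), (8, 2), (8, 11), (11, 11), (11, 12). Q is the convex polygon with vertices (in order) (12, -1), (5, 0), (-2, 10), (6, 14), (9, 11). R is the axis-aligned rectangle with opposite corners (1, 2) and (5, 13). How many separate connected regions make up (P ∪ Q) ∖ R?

2

(P ∪ Q) ∖ R splits into 2 disjoint pieces (area 89.275, area 8.6786).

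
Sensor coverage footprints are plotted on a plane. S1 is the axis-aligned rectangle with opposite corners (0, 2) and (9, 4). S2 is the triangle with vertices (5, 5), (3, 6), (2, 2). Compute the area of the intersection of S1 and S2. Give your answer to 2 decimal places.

The intersection is the polygon with vertices (4,4), (2,2), (2.5,4).
By the shoelace formula its area is 1.50.

1.50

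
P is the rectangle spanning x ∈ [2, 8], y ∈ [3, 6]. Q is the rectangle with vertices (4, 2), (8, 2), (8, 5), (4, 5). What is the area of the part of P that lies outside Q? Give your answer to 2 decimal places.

10.00

|P∩Q|: x∈[4,8], y∈[3,5] → 4·2 = 8.
|P| = 18.
|P ∖ Q| = |P| − |P∩Q| = 18 − 8 = 10.00.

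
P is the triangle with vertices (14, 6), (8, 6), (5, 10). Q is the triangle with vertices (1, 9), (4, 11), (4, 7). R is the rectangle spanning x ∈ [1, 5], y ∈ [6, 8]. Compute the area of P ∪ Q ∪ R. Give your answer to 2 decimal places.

25.25

By inclusion–exclusion:
Individual areas: |P| = 12, |Q| = 6, |R| = 8.
|P∩Q| = 0.
|P∩R| = 0.
|Q∩R| = 0.75.
|P∩Q∩R| = 0.
|P ∪ Q ∪ R| = 26 − 0.75 + 0 = 25.25.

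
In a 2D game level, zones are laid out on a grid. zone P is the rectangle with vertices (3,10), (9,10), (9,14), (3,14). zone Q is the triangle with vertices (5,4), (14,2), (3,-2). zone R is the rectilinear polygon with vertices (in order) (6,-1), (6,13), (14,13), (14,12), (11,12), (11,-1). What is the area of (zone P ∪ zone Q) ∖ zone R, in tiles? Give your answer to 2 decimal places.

27.89

|zone P ∪ zone Q| = 53.
|(zone P ∪ zone Q) ∩ zone R| = 25.1111.
|(zone P ∪ zone Q) ∖ zone R| = 53 − 25.1111 = 27.89.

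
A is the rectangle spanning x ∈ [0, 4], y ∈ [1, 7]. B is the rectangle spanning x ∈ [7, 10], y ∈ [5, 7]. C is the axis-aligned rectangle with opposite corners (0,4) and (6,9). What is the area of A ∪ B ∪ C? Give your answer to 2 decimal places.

By inclusion–exclusion:
Individual areas: |A| = 24, |B| = 6, |C| = 30.
|A∩B| = 0 (no overlap).
|A∩C|: x∈[0,4], y∈[4,7] → 4·3 = 12.
|B∩C| = 0 (no overlap).
|A∩B∩C| = 0.
|A ∪ B ∪ C| = 60 − 12 + 0 = 48.00.

48.00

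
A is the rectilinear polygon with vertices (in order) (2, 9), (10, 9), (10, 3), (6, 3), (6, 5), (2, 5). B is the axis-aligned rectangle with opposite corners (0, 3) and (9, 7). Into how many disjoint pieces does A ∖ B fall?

1

A ∖ B is a single connected region.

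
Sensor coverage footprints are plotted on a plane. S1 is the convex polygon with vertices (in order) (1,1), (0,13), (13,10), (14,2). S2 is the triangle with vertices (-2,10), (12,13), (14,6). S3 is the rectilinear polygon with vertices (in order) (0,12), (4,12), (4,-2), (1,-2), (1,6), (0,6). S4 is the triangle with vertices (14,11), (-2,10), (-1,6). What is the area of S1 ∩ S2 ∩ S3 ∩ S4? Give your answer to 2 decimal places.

4.82

The intersection is the polygon with vertices (4,8.5), (0.298,9.425), (0.238,10.14), (4,10.375).
By the shoelace formula its area is 4.82.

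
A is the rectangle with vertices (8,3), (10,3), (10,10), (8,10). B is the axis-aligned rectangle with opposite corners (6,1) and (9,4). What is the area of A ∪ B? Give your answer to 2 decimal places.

By inclusion–exclusion:
Individual areas: |A| = 14, |B| = 9.
|A∩B|: x∈[8,9], y∈[3,4] → 1·1 = 1.
|A ∪ B| = 23 − 1 = 22.00.

22.00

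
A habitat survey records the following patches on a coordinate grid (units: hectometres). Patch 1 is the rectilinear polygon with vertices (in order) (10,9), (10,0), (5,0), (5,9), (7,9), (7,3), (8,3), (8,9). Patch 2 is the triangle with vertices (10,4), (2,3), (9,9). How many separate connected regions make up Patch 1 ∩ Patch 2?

2

Patch 1 ∩ Patch 2 splits into 2 disjoint pieces (area 5.8571, area 7.3214).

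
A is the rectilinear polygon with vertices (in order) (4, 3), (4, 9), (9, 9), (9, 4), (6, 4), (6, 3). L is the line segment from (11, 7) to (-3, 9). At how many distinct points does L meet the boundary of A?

The segment meets the boundary at (4,8), (9,7.286).

2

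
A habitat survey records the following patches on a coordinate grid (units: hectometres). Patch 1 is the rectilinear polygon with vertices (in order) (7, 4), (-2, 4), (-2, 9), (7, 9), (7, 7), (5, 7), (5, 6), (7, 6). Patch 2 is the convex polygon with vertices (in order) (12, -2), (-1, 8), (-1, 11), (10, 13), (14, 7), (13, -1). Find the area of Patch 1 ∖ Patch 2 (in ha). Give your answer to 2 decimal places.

15.40

|Patch 1| = 43, |Patch 1∩Patch 2| = 27.6.
|Patch 1 ∖ Patch 2| = |Patch 1| − |Patch 1∩Patch 2| = 43 − 27.6 = 15.40.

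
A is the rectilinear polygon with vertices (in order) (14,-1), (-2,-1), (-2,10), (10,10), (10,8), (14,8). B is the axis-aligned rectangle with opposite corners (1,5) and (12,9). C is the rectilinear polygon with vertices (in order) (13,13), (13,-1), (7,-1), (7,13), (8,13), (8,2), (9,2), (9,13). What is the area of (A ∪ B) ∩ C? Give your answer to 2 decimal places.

54.00

|A ∪ B| = 170.
|(A ∪ B) ∩ C| = 54.00.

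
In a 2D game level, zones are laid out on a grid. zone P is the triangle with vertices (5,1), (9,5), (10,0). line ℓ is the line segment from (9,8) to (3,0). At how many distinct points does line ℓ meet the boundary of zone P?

0

The segment lies entirely outside zone P and never meets its boundary.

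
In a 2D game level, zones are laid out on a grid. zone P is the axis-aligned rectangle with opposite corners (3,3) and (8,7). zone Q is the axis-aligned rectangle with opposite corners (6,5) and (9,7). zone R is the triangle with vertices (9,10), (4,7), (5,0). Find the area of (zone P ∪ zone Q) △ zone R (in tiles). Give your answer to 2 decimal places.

|zone P ∪ zone Q| = 22.
|(zone P ∪ zone Q) ∩ zone R| = 10.8571.
|(zone P ∪ zone Q) △ zone R| = 22 + 19 − 21.7143 = 19.29.

19.29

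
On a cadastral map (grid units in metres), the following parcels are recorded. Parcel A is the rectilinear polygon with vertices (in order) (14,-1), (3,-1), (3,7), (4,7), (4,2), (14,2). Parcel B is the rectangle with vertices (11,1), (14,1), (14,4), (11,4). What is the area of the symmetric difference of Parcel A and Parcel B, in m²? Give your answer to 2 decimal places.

41.00

|Parcel A| = 38, |Parcel B| = 9, |Parcel A∩Parcel B| = 3.
|Parcel A △ Parcel B| = |Parcel A| + |Parcel B| − 2·|Parcel A∩Parcel B| = 38 + 9 − 6 = 41.00.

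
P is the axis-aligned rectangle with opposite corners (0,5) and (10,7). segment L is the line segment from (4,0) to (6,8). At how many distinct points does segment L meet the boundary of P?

The segment meets the boundary at (5.75,7), (5.25,5).

2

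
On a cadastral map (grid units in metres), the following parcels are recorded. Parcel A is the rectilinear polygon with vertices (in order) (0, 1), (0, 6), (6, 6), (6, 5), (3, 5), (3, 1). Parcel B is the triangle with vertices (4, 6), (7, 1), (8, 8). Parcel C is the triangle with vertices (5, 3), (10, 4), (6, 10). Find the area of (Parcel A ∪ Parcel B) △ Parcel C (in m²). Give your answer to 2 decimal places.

|Parcel A ∪ Parcel B| = 29.3.
|(Parcel A ∪ Parcel B) ∩ Parcel C| = 8.9194.
|(Parcel A ∪ Parcel B) △ Parcel C| = 29.3 + 17 − 17.8387 = 28.46.

28.46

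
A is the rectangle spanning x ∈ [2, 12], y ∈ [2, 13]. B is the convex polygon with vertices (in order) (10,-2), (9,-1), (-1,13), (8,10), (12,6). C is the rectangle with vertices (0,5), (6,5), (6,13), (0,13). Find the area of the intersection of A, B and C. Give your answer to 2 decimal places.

20.18

The intersection is the polygon with vertices (6,10.667), (6,5), (4.714,5), (2,8.8), (2,12).
By the shoelace formula its area is 20.18.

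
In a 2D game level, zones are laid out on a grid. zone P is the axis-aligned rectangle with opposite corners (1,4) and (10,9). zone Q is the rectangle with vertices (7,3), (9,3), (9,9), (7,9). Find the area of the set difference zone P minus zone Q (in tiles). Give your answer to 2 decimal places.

35.00

|zone P∩zone Q|: x∈[7,9], y∈[4,9] → 2·5 = 10.
|zone P| = 45.
|zone P ∖ zone Q| = |zone P| − |zone P∩zone Q| = 45 − 10 = 35.00.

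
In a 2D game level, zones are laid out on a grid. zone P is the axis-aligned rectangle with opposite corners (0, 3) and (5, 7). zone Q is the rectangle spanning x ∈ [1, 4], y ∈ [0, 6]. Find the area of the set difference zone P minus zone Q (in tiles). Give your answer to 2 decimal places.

11.00

|zone P∩zone Q|: x∈[1,4], y∈[3,6] → 3·3 = 9.
|zone P| = 20.
|zone P ∖ zone Q| = |zone P| − |zone P∩zone Q| = 20 − 9 = 11.00.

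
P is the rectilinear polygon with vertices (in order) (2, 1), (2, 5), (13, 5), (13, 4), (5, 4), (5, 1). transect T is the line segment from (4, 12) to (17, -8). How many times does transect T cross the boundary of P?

The segment meets the boundary at (9.2,4), (8.55,5).

2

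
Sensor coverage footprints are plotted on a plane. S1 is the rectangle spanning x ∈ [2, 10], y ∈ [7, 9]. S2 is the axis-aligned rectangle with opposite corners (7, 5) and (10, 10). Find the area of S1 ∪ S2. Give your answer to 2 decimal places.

25.00

By inclusion–exclusion:
Individual areas: |S1| = 16, |S2| = 15.
|S1∩S2|: x∈[7,10], y∈[7,9] → 3·2 = 6.
|S1 ∪ S2| = 31 − 6 = 25.00.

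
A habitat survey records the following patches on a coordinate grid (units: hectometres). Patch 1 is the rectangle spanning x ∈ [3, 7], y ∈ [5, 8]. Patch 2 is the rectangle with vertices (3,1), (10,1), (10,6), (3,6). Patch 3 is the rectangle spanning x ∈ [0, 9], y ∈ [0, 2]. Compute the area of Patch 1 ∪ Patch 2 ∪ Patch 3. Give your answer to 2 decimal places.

By inclusion–exclusion:
Individual areas: |Patch 1| = 12, |Patch 2| = 35, |Patch 3| = 18.
|Patch 1∩Patch 2|: x∈[3,7], y∈[5,6] → 4·1 = 4.
|Patch 1∩Patch 3| = 0 (no overlap).
|Patch 2∩Patch 3|: x∈[3,9], y∈[1,2] → 6·1 = 6.
|Patch 1∩Patch 2∩Patch 3| = 0.
|Patch 1 ∪ Patch 2 ∪ Patch 3| = 65 − 10 + 0 = 55.00.

55.00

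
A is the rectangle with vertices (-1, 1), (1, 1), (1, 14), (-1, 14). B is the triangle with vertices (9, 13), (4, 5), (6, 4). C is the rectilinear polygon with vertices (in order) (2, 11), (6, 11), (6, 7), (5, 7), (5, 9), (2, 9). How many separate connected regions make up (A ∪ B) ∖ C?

2

(A ∪ B) ∖ C splits into 2 disjoint pieces (area 26, area 10.05).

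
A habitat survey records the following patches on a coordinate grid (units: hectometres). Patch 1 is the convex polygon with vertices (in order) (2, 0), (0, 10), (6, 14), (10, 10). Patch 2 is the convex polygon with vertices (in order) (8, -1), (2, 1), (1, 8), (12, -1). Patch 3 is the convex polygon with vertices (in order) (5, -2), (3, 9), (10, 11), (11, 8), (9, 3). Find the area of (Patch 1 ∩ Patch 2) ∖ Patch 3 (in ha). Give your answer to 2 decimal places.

12.63

|Patch 1 ∩ Patch 2| = 15.2447.
|(Patch 1 ∩ Patch 2) ∩ Patch 3| = 2.615.
|(Patch 1 ∩ Patch 2) ∖ Patch 3| = 15.2447 − 2.615 = 12.63.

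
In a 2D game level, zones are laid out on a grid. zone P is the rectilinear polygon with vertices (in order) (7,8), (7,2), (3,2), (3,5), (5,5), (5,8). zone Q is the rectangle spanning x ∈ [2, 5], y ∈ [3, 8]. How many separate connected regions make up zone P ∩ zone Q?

1

zone P ∩ zone Q is a single connected region.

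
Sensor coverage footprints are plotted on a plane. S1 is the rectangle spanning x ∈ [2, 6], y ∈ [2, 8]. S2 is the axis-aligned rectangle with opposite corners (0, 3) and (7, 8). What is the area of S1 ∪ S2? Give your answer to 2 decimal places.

39.00

By inclusion–exclusion:
Individual areas: |S1| = 24, |S2| = 35.
|S1∩S2|: x∈[2,6], y∈[3,8] → 4·5 = 20.
|S1 ∪ S2| = 59 − 20 = 39.00.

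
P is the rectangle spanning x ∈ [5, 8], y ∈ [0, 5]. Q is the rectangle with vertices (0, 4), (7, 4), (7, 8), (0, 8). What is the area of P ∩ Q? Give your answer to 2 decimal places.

2.00

|P∩Q|: x∈[5,7], y∈[4,5] → 2·1 = 2.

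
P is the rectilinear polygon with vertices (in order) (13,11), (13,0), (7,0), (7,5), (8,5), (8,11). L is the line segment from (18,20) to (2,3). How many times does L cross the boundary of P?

2

The segment meets the boundary at (8,9.375), (9.529,11).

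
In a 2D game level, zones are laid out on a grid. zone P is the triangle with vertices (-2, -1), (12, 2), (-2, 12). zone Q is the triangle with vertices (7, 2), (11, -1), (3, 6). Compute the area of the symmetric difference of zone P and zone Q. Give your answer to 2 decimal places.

89.92

|zone P| = 91, |zone Q| = 2, |zone P∩zone Q| = 1.5383.
|zone P △ zone Q| = |zone P| + |zone Q| − 2·|zone P∩zone Q| = 91 + 2 − 3.0765 = 89.92.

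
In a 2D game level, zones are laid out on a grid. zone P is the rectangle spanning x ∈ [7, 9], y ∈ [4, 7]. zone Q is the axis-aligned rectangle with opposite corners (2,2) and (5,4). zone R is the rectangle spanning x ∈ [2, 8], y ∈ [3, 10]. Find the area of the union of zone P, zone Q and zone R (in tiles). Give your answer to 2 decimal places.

By inclusion–exclusion:
Individual areas: |zone P| = 6, |zone Q| = 6, |zone R| = 42.
|zone P∩zone Q| = 0 (no overlap).
|zone P∩zone R|: x∈[7,8], y∈[4,7] → 1·3 = 3.
|zone Q∩zone R|: x∈[2,5], y∈[3,4] → 3·1 = 3.
|zone P∩zone Q∩zone R| = 0.
|zone P ∪ zone Q ∪ zone R| = 54 − 6 + 0 = 48.00.

48.00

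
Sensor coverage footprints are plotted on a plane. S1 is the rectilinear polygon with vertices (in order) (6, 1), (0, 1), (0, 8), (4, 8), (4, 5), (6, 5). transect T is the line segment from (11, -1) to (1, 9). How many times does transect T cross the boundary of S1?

4

The segment meets the boundary at (4,6), (5,5), (6,4), (2,8).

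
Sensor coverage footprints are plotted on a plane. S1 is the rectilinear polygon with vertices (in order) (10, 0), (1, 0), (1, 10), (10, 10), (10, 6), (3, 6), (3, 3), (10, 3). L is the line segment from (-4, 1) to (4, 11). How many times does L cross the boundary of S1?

The segment meets the boundary at (3.2,10), (1,7.25).

2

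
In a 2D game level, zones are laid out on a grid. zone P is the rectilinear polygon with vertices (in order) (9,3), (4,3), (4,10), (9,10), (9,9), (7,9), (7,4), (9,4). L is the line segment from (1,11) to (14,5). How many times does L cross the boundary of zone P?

2

The segment meets the boundary at (7,8.231), (4,9.615).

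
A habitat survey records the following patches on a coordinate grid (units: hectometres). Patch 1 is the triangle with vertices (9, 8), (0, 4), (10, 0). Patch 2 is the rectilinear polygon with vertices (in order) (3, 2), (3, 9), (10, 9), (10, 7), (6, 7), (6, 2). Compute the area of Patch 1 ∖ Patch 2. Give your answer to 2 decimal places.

|Patch 1| = 38, |Patch 1∩Patch 2| = 12.3875.
|Patch 1 ∖ Patch 2| = |Patch 1| − |Patch 1∩Patch 2| = 38 − 12.3875 = 25.61.

25.61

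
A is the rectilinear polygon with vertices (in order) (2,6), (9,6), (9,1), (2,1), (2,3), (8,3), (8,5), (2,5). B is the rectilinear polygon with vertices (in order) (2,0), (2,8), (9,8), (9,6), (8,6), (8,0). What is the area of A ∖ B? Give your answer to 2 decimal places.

5.00

|A| = 23, |A∩B| = 18.
|A ∖ B| = |A| − |A∩B| = 23 − 18 = 5.00.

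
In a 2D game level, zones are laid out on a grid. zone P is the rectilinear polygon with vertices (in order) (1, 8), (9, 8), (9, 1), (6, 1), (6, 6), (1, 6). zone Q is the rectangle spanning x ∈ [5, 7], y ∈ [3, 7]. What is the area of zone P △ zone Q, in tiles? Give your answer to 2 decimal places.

|zone P| = 31, |zone Q| = 8, |zone P∩zone Q| = 5.
|zone P △ zone Q| = |zone P| + |zone Q| − 2·|zone P∩zone Q| = 31 + 8 − 10 = 29.00.

29.00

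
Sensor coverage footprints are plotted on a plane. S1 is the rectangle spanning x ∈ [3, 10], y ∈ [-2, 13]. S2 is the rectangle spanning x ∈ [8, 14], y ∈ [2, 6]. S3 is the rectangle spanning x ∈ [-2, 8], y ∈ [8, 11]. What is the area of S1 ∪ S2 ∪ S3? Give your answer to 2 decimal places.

By inclusion–exclusion:
Individual areas: |S1| = 105, |S2| = 24, |S3| = 30.
|S1∩S2|: x∈[8,10], y∈[2,6] → 2·4 = 8.
|S1∩S3|: x∈[3,8], y∈[8,11] → 5·3 = 15.
|S2∩S3| = 0 (no overlap).
|S1∩S2∩S3| = 0.
|S1 ∪ S2 ∪ S3| = 159 − 23 + 0 = 136.00.

136.00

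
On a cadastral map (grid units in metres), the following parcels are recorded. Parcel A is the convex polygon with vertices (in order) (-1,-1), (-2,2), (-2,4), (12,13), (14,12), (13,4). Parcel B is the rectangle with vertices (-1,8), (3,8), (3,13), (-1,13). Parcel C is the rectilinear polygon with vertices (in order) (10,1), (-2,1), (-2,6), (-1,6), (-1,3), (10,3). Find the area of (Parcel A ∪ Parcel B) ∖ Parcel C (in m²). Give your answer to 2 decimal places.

114.55

|Parcel A ∪ Parcel B| = 134.5.
|(Parcel A ∪ Parcel B) ∩ Parcel C| = 19.9476.
|(Parcel A ∪ Parcel B) ∖ Parcel C| = 134.5 − 19.9476 = 114.55.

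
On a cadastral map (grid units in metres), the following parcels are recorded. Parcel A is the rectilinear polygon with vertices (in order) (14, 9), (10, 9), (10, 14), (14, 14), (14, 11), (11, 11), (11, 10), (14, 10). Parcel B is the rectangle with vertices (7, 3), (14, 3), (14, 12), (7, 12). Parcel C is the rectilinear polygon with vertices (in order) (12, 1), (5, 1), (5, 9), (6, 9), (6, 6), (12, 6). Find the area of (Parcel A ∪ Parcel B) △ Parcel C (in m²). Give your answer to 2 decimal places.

|Parcel A ∪ Parcel B| = 71.
|(Parcel A ∪ Parcel B) ∩ Parcel C| = 15.
|(Parcel A ∪ Parcel B) △ Parcel C| = 71 + 38 − 30 = 79.00.

79.00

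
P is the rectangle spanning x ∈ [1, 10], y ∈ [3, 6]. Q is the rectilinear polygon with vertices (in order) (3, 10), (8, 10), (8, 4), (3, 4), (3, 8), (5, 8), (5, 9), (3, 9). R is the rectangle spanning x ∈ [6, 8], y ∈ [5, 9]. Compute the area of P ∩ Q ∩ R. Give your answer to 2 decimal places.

2.00

The intersection is the polygon with vertices (8,5), (6,5), (6,6), (8,6).
By the shoelace formula its area is 2.00.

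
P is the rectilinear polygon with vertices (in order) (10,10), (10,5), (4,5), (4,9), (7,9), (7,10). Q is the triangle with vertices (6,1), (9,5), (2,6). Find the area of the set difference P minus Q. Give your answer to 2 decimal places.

|P| = 27, |P∩Q| = 1.7857.
|P ∖ Q| = |P| − |P∩Q| = 27 − 1.7857 = 25.21.

25.21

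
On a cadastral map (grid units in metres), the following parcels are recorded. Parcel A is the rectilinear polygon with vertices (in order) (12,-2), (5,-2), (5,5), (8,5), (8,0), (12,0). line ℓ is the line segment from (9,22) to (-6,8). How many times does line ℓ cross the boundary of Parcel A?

0

The segment lies entirely outside Parcel A and never meets its boundary.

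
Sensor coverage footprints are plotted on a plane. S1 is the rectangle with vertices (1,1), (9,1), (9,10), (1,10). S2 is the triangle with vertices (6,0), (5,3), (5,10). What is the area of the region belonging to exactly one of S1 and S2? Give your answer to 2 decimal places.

68.73

|S1| = 72, |S2| = 3.5, |S1∩S2| = 3.3833.
|S1 △ S2| = |S1| + |S2| − 2·|S1∩S2| = 72 + 3.5 − 6.7667 = 68.73.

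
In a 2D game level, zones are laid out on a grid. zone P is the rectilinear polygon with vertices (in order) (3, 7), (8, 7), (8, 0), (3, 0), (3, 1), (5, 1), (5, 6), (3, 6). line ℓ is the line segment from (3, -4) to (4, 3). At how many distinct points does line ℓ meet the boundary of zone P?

The segment meets the boundary at (3.714,1), (3.571,0).

2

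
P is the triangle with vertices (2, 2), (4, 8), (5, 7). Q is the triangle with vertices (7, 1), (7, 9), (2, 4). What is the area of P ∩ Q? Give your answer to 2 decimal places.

1.67

The intersection is the polygon with vertices (3,5), (5,7), (2.882,3.471), (2.556,3.667).
By the shoelace formula its area is 1.67.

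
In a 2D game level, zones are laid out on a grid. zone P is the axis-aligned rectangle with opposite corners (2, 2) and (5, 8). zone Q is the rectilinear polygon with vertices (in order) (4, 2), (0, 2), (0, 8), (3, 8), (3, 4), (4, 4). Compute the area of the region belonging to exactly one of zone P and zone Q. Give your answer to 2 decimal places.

|zone P| = 18, |zone Q| = 20, |zone P∩zone Q| = 8.
|zone P △ zone Q| = |zone P| + |zone Q| − 2·|zone P∩zone Q| = 18 + 20 − 16 = 22.00.

22.00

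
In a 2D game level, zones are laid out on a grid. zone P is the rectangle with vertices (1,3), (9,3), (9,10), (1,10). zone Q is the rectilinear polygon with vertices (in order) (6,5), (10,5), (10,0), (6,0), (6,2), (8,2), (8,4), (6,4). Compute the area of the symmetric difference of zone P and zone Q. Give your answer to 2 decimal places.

|zone P| = 56, |zone Q| = 16, |zone P∩zone Q| = 4.
|zone P △ zone Q| = |zone P| + |zone Q| − 2·|zone P∩zone Q| = 56 + 16 − 8 = 64.00.

64.00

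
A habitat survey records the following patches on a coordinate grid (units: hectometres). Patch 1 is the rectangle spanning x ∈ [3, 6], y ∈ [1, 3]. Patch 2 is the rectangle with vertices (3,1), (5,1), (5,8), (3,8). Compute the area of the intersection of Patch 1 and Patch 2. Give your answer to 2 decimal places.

|Patch 1∩Patch 2|: x∈[3,5], y∈[1,3] → 2·2 = 4.

4.00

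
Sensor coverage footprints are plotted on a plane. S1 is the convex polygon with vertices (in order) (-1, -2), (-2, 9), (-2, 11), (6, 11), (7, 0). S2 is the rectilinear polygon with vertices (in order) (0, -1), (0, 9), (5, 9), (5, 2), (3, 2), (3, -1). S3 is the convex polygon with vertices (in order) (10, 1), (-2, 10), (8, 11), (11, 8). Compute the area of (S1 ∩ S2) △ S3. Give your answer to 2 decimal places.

|S1 ∩ S2| = 44.
|(S1 ∩ S2) ∩ S3| = 11.875.
|(S1 ∩ S2) △ S3| = 44 + 63 − 23.75 = 83.25.

83.25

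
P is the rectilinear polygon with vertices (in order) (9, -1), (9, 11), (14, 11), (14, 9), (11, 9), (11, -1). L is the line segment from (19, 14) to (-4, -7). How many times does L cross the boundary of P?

4

The segment meets the boundary at (11,6.696), (13.524,9), (14,9.435), (9,4.87).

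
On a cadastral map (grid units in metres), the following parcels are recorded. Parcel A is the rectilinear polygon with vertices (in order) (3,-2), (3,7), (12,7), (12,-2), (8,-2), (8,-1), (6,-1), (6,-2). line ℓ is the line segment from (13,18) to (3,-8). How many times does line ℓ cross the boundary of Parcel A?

The segment meets the boundary at (5.308,-2), (8.769,7).

2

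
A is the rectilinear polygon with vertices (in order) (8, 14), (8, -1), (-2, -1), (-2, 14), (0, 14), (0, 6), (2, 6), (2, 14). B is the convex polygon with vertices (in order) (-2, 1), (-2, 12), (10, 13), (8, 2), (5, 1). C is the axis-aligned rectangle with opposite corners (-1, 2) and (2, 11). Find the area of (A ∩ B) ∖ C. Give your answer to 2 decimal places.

83.17

|A ∩ B| = 100.1667.
|(A ∩ B) ∩ C| = 17.
|(A ∩ B) ∖ C| = 100.1667 − 17 = 83.17.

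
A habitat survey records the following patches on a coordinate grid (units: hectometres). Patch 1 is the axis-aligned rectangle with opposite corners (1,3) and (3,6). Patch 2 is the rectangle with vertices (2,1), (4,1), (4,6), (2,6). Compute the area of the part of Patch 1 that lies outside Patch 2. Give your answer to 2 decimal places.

3.00

|Patch 1∩Patch 2|: x∈[2,3], y∈[3,6] → 1·3 = 3.
|Patch 1| = 6.
|Patch 1 ∖ Patch 2| = |Patch 1| − |Patch 1∩Patch 2| = 6 − 3 = 3.00.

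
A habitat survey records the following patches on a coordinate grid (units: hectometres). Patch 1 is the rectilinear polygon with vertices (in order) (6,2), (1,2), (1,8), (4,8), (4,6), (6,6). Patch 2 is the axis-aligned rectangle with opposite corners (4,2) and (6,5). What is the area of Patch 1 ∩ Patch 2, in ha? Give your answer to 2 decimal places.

6.00

The intersection is the polygon with vertices (4,2), (4,5), (6,5), (6,2).
By the shoelace formula its area is 6.00.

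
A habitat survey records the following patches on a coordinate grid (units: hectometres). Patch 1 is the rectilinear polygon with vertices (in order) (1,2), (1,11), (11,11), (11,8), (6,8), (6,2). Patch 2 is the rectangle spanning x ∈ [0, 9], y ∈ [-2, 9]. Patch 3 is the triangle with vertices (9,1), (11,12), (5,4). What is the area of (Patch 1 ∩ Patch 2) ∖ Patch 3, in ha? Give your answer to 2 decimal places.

36.33

|Patch 1 ∩ Patch 2| = 38.
|(Patch 1 ∩ Patch 2) ∩ Patch 3| = 1.6667.
|(Patch 1 ∩ Patch 2) ∖ Patch 3| = 38 − 1.6667 = 36.33.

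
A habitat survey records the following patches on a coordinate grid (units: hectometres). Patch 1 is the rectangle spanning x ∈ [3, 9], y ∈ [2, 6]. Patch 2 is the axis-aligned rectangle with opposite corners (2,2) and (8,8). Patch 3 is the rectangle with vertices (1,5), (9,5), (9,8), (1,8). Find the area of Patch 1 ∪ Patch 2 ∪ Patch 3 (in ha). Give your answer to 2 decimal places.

By inclusion–exclusion:
Individual areas: |Patch 1| = 24, |Patch 2| = 36, |Patch 3| = 24.
|Patch 1∩Patch 2|: x∈[3,8], y∈[2,6] → 5·4 = 20.
|Patch 1∩Patch 3|: x∈[3,9], y∈[5,6] → 6·1 = 6.
|Patch 2∩Patch 3|: x∈[2,8], y∈[5,8] → 6·3 = 18.
|Patch 1∩Patch 2∩Patch 3| = 5.
|Patch 1 ∪ Patch 2 ∪ Patch 3| = 84 − 44 + 5 = 45.00.

45.00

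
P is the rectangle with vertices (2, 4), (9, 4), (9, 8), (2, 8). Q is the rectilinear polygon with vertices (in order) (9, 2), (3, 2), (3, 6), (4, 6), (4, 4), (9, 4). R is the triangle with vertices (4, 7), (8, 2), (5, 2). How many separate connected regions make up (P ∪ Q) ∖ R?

1

(P ∪ Q) ∖ R is a single connected region.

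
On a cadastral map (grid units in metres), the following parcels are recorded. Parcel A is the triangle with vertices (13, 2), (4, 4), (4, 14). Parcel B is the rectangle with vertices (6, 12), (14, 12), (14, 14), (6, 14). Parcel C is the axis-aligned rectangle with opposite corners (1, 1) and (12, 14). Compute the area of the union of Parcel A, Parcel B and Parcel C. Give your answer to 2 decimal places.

By inclusion–exclusion:
Individual areas: |Parcel A| = 45, |Parcel B| = 16, |Parcel C| = 143.
|Parcel A∩Parcel B| = 0.
|Parcel A∩Parcel C| = 44.4444.
|Parcel B∩Parcel C|: x∈[6,12], y∈[12,14] → 6·2 = 12.
|Parcel A∩Parcel B∩Parcel C| = 0.
|Parcel A ∪ Parcel B ∪ Parcel C| = 204 − 56.4444 + 0 = 147.56.

147.56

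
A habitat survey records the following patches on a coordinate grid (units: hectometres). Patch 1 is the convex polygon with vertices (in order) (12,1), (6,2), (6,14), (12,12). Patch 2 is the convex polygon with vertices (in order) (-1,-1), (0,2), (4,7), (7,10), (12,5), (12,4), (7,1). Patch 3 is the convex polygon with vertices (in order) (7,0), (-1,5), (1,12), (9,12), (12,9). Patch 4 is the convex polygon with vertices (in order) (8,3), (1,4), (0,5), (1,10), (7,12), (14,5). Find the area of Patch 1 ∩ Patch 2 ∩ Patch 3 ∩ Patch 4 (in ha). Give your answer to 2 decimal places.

21.48

The intersection is the polygon with vertices (7,10), (10.571,6.429), (8.818,3.273), (8,3), (6,3.286), (6,9).
By the shoelace formula its area is 21.48.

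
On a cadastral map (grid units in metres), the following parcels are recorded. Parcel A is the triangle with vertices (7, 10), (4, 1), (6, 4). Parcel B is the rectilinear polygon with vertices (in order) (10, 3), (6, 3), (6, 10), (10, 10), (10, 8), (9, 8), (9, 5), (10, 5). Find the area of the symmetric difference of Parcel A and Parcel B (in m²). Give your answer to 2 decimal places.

26.50

|Parcel A| = 4.5, |Parcel B| = 25, |Parcel A∩Parcel B| = 1.5.
|Parcel A △ Parcel B| = |Parcel A| + |Parcel B| − 2·|Parcel A∩Parcel B| = 4.5 + 25 − 3 = 26.50.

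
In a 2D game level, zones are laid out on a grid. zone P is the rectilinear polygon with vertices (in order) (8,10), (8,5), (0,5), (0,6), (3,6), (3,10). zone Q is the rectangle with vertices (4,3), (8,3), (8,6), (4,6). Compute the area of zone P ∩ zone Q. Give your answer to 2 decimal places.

The intersection is the polygon with vertices (8,5), (4,5), (4,6), (8,6).
By the shoelace formula its area is 4.00.

4.00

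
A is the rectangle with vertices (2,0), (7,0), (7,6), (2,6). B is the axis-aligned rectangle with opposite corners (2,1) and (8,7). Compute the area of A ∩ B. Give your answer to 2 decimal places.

25.00

|A∩B|: x∈[2,7], y∈[1,6] → 5·5 = 25.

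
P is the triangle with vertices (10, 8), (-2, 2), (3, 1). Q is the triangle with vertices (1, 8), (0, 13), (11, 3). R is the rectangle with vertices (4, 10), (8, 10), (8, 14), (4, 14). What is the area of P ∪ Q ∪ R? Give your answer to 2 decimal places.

By inclusion–exclusion:
Individual areas: |P| = 21, |Q| = 22.5, |R| = 16.
|P∩Q| = 1.8197.
|P∩R| = 0.
|Q∩R| = 0.
|P∩Q∩R| = 0.
|P ∪ Q ∪ R| = 59.5 − 1.8197 + 0 = 57.68.

57.68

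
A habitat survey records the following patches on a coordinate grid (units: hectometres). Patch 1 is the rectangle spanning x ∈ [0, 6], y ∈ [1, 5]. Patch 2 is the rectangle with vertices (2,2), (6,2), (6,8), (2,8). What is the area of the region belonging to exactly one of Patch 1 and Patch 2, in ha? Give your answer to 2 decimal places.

24.00

|Patch 1∩Patch 2|: x∈[2,6], y∈[2,5] → 4·3 = 12.
|Patch 1 △ Patch 2| = |Patch 1| + |Patch 2| − 2·|Patch 1∩Patch 2| = 24 + 24 − 24 = 24.00.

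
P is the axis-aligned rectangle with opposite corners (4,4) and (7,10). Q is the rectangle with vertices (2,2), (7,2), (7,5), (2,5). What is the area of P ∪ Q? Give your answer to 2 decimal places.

By inclusion–exclusion:
Individual areas: |P| = 18, |Q| = 15.
|P∩Q|: x∈[4,7], y∈[4,5] → 3·1 = 3.
|P ∪ Q| = 33 − 3 = 30.00.

30.00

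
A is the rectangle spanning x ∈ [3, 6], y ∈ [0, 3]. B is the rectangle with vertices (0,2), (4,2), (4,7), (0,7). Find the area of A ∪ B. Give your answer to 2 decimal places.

By inclusion–exclusion:
Individual areas: |A| = 9, |B| = 20.
|A∩B|: x∈[3,4], y∈[2,3] → 1·1 = 1.
|A ∪ B| = 29 − 1 = 28.00.

28.00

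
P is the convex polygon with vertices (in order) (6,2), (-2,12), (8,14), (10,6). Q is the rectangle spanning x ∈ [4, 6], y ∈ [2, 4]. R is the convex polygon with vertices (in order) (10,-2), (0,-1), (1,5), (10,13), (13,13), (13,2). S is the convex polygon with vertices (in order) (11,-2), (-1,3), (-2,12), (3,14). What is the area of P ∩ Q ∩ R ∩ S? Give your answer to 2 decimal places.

The intersection is the polygon with vertices (6,2), (4.4,4), (6,4).
By the shoelace formula its area is 1.60.

1.60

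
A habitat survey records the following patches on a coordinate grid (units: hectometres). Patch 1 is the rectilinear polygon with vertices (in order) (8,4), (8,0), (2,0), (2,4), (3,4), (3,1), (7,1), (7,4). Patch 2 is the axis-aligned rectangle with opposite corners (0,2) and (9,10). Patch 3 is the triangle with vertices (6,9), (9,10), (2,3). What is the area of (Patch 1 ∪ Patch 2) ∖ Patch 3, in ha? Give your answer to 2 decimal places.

73.00

|Patch 1 ∪ Patch 2| = 80.
|(Patch 1 ∪ Patch 2) ∩ Patch 3| = 7.
|(Patch 1 ∪ Patch 2) ∖ Patch 3| = 80 − 7 = 73.00.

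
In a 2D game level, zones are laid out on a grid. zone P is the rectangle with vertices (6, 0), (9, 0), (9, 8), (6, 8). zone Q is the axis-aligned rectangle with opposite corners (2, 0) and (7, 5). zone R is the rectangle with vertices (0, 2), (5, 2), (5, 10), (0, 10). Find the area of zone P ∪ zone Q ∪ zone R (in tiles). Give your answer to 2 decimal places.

By inclusion–exclusion:
Individual areas: |zone P| = 24, |zone Q| = 25, |zone R| = 40.
|zone P∩zone Q|: x∈[6,7], y∈[0,5] → 1·5 = 5.
|zone P∩zone R| = 0 (no overlap).
|zone Q∩zone R|: x∈[2,5], y∈[2,5] → 3·3 = 9.
|zone P∩zone Q∩zone R| = 0.
|zone P ∪ zone Q ∪ zone R| = 89 − 14 + 0 = 75.00.

75.00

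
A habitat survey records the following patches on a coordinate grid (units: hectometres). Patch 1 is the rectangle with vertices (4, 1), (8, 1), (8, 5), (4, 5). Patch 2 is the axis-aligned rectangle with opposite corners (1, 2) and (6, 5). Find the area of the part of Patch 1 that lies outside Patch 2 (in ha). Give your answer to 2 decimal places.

|Patch 1∩Patch 2|: x∈[4,6], y∈[2,5] → 2·3 = 6.
|Patch 1| = 16.
|Patch 1 ∖ Patch 2| = |Patch 1| − |Patch 1∩Patch 2| = 16 − 6 = 10.00.

10.00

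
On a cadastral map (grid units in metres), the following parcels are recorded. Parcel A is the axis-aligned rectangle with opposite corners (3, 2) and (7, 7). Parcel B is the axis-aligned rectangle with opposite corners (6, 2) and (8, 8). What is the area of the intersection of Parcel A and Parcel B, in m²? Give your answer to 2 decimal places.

|Parcel A∩Parcel B|: x∈[6,7], y∈[2,7] → 1·5 = 5.

5.00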